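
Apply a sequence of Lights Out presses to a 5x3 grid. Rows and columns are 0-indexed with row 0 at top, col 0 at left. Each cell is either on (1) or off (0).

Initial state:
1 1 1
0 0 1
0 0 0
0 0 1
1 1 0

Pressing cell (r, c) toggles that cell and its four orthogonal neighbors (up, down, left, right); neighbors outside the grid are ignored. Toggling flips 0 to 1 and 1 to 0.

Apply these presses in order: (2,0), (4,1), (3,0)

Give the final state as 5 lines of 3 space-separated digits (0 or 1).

Answer: 1 1 1
1 0 1
0 1 0
0 0 1
1 0 1

Derivation:
After press 1 at (2,0):
1 1 1
1 0 1
1 1 0
1 0 1
1 1 0

After press 2 at (4,1):
1 1 1
1 0 1
1 1 0
1 1 1
0 0 1

After press 3 at (3,0):
1 1 1
1 0 1
0 1 0
0 0 1
1 0 1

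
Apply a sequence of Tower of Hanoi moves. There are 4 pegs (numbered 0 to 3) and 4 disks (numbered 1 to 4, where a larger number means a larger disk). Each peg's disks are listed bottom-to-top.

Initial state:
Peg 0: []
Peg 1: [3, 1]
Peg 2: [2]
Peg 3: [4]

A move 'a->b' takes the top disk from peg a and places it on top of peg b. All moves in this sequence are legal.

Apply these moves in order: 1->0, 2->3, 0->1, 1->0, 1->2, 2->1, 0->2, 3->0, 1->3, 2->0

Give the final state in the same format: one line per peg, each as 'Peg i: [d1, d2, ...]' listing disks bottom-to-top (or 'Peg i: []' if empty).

Answer: Peg 0: [2, 1]
Peg 1: []
Peg 2: []
Peg 3: [4, 3]

Derivation:
After move 1 (1->0):
Peg 0: [1]
Peg 1: [3]
Peg 2: [2]
Peg 3: [4]

After move 2 (2->3):
Peg 0: [1]
Peg 1: [3]
Peg 2: []
Peg 3: [4, 2]

After move 3 (0->1):
Peg 0: []
Peg 1: [3, 1]
Peg 2: []
Peg 3: [4, 2]

After move 4 (1->0):
Peg 0: [1]
Peg 1: [3]
Peg 2: []
Peg 3: [4, 2]

After move 5 (1->2):
Peg 0: [1]
Peg 1: []
Peg 2: [3]
Peg 3: [4, 2]

After move 6 (2->1):
Peg 0: [1]
Peg 1: [3]
Peg 2: []
Peg 3: [4, 2]

After move 7 (0->2):
Peg 0: []
Peg 1: [3]
Peg 2: [1]
Peg 3: [4, 2]

After move 8 (3->0):
Peg 0: [2]
Peg 1: [3]
Peg 2: [1]
Peg 3: [4]

After move 9 (1->3):
Peg 0: [2]
Peg 1: []
Peg 2: [1]
Peg 3: [4, 3]

After move 10 (2->0):
Peg 0: [2, 1]
Peg 1: []
Peg 2: []
Peg 3: [4, 3]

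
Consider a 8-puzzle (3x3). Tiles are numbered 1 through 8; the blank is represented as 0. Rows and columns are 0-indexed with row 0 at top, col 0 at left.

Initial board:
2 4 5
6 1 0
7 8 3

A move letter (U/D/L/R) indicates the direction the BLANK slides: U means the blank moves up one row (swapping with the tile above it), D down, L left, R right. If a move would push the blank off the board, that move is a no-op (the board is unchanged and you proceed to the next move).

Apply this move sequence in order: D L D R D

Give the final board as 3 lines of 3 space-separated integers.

Answer: 2 4 5
6 1 3
7 8 0

Derivation:
After move 1 (D):
2 4 5
6 1 3
7 8 0

After move 2 (L):
2 4 5
6 1 3
7 0 8

After move 3 (D):
2 4 5
6 1 3
7 0 8

After move 4 (R):
2 4 5
6 1 3
7 8 0

After move 5 (D):
2 4 5
6 1 3
7 8 0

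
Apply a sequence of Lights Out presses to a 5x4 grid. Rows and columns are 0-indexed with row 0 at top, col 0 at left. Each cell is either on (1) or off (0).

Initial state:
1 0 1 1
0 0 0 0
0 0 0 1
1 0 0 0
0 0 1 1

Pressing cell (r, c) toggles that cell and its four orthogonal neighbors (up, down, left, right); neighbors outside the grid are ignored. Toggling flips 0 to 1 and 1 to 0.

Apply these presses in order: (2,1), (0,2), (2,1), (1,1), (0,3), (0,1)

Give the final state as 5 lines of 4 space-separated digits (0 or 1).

After press 1 at (2,1):
1 0 1 1
0 1 0 0
1 1 1 1
1 1 0 0
0 0 1 1

After press 2 at (0,2):
1 1 0 0
0 1 1 0
1 1 1 1
1 1 0 0
0 0 1 1

After press 3 at (2,1):
1 1 0 0
0 0 1 0
0 0 0 1
1 0 0 0
0 0 1 1

After press 4 at (1,1):
1 0 0 0
1 1 0 0
0 1 0 1
1 0 0 0
0 0 1 1

After press 5 at (0,3):
1 0 1 1
1 1 0 1
0 1 0 1
1 0 0 0
0 0 1 1

After press 6 at (0,1):
0 1 0 1
1 0 0 1
0 1 0 1
1 0 0 0
0 0 1 1

Answer: 0 1 0 1
1 0 0 1
0 1 0 1
1 0 0 0
0 0 1 1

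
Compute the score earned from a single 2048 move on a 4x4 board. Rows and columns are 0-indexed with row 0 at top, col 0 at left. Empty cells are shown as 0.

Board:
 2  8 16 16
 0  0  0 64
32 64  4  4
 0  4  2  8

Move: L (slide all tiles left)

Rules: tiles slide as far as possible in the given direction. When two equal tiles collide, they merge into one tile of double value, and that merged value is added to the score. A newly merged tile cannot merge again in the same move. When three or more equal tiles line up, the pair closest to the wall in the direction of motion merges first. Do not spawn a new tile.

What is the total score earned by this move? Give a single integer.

Slide left:
row 0: [2, 8, 16, 16] -> [2, 8, 32, 0]  score +32 (running 32)
row 1: [0, 0, 0, 64] -> [64, 0, 0, 0]  score +0 (running 32)
row 2: [32, 64, 4, 4] -> [32, 64, 8, 0]  score +8 (running 40)
row 3: [0, 4, 2, 8] -> [4, 2, 8, 0]  score +0 (running 40)
Board after move:
 2  8 32  0
64  0  0  0
32 64  8  0
 4  2  8  0

Answer: 40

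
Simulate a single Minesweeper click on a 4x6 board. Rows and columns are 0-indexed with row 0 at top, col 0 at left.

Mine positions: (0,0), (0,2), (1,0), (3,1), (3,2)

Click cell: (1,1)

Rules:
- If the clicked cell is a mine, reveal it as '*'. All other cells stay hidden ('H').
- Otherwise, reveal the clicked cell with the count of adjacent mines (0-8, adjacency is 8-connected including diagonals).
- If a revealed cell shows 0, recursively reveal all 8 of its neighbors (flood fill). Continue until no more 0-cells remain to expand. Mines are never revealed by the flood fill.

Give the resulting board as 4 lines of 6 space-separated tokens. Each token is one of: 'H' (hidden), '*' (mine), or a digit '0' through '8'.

H H H H H H
H 3 H H H H
H H H H H H
H H H H H H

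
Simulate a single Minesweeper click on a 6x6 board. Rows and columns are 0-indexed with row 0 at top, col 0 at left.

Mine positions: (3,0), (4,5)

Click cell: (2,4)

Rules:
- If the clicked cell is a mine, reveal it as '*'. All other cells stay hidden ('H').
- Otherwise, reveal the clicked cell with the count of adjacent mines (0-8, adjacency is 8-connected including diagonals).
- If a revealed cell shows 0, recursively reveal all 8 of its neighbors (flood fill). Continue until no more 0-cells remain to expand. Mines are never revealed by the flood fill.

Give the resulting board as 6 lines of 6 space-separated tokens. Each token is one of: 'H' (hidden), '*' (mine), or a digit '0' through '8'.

0 0 0 0 0 0
0 0 0 0 0 0
1 1 0 0 0 0
H 1 0 0 1 1
1 1 0 0 1 H
0 0 0 0 1 H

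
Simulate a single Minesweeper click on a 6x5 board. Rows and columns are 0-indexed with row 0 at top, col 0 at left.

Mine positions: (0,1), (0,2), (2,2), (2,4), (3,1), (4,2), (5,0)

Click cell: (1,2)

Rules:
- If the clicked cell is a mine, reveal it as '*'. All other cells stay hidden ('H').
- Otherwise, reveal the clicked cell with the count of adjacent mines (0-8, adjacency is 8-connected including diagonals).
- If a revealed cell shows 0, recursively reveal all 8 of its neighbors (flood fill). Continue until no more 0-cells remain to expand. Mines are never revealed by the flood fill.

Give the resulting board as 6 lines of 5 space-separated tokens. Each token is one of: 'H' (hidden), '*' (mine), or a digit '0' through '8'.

H H H H H
H H 3 H H
H H H H H
H H H H H
H H H H H
H H H H H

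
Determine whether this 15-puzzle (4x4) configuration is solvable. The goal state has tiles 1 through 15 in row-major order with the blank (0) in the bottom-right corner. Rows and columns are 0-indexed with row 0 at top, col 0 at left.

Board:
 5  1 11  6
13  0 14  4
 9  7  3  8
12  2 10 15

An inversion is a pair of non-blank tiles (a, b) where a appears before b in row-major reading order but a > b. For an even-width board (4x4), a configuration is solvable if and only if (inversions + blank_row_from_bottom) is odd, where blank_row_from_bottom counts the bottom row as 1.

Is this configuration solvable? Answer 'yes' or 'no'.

Inversions: 43
Blank is in row 1 (0-indexed from top), which is row 3 counting from the bottom (bottom = 1).
43 + 3 = 46, which is even, so the puzzle is not solvable.

Answer: no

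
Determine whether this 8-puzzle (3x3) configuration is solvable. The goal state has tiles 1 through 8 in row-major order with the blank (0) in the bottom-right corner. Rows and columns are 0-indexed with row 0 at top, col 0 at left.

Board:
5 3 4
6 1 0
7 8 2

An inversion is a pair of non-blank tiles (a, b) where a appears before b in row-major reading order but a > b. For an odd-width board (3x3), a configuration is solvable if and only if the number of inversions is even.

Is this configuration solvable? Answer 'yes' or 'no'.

Inversions (pairs i<j in row-major order where tile[i] > tile[j] > 0): 12
12 is even, so the puzzle is solvable.

Answer: yes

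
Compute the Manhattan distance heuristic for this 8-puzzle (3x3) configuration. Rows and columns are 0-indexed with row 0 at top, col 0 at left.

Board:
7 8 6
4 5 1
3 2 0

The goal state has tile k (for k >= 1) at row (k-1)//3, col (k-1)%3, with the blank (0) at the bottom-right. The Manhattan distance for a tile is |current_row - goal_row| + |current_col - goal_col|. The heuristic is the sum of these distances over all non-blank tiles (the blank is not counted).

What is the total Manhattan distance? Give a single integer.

Answer: 14

Derivation:
Tile 7: (0,0)->(2,0) = 2
Tile 8: (0,1)->(2,1) = 2
Tile 6: (0,2)->(1,2) = 1
Tile 4: (1,0)->(1,0) = 0
Tile 5: (1,1)->(1,1) = 0
Tile 1: (1,2)->(0,0) = 3
Tile 3: (2,0)->(0,2) = 4
Tile 2: (2,1)->(0,1) = 2
Sum: 2 + 2 + 1 + 0 + 0 + 3 + 4 + 2 = 14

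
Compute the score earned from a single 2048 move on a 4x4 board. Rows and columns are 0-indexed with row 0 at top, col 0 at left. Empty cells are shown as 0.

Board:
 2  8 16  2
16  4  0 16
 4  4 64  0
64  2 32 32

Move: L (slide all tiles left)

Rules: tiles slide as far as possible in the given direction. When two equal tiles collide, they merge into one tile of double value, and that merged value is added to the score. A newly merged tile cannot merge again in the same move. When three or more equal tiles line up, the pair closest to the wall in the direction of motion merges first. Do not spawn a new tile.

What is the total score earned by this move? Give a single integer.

Answer: 72

Derivation:
Slide left:
row 0: [2, 8, 16, 2] -> [2, 8, 16, 2]  score +0 (running 0)
row 1: [16, 4, 0, 16] -> [16, 4, 16, 0]  score +0 (running 0)
row 2: [4, 4, 64, 0] -> [8, 64, 0, 0]  score +8 (running 8)
row 3: [64, 2, 32, 32] -> [64, 2, 64, 0]  score +64 (running 72)
Board after move:
 2  8 16  2
16  4 16  0
 8 64  0  0
64  2 64  0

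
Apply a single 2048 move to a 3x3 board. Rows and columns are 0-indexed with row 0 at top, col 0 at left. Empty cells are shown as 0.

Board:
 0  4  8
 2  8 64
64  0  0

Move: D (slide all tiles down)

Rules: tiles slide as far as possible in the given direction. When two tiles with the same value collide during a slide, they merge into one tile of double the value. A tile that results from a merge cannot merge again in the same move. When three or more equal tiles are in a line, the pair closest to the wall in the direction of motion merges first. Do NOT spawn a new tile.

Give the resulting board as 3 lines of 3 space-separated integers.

Slide down:
col 0: [0, 2, 64] -> [0, 2, 64]
col 1: [4, 8, 0] -> [0, 4, 8]
col 2: [8, 64, 0] -> [0, 8, 64]

Answer:  0  0  0
 2  4  8
64  8 64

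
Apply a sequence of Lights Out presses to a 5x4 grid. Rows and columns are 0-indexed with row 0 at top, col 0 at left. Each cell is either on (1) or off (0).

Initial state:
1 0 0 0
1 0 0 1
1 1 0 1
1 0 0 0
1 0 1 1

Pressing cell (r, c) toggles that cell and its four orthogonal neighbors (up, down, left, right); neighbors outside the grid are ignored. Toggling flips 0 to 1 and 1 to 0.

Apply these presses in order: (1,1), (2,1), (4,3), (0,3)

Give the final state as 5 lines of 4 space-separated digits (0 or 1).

After press 1 at (1,1):
1 1 0 0
0 1 1 1
1 0 0 1
1 0 0 0
1 0 1 1

After press 2 at (2,1):
1 1 0 0
0 0 1 1
0 1 1 1
1 1 0 0
1 0 1 1

After press 3 at (4,3):
1 1 0 0
0 0 1 1
0 1 1 1
1 1 0 1
1 0 0 0

After press 4 at (0,3):
1 1 1 1
0 0 1 0
0 1 1 1
1 1 0 1
1 0 0 0

Answer: 1 1 1 1
0 0 1 0
0 1 1 1
1 1 0 1
1 0 0 0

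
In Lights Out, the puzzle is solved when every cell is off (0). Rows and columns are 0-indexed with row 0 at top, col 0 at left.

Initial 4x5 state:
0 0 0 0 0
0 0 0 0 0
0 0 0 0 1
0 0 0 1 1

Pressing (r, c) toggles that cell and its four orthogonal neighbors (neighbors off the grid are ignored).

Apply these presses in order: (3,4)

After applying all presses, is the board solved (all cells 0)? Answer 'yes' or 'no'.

Answer: yes

Derivation:
After press 1 at (3,4):
0 0 0 0 0
0 0 0 0 0
0 0 0 0 0
0 0 0 0 0

Lights still on: 0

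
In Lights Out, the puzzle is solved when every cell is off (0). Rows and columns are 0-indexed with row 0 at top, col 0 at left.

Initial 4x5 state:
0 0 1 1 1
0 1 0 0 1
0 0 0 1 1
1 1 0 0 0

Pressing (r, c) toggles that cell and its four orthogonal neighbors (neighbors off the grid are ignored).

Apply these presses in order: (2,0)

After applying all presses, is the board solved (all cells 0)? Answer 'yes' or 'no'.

After press 1 at (2,0):
0 0 1 1 1
1 1 0 0 1
1 1 0 1 1
0 1 0 0 0

Lights still on: 11

Answer: no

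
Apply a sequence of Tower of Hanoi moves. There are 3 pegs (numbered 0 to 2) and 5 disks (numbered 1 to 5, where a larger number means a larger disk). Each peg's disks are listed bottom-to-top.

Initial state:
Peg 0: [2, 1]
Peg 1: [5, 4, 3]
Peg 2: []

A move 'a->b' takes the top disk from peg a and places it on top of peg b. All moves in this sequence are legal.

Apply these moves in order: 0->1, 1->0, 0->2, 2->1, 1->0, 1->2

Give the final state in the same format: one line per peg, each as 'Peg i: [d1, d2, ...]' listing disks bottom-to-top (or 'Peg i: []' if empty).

Answer: Peg 0: [2, 1]
Peg 1: [5, 4]
Peg 2: [3]

Derivation:
After move 1 (0->1):
Peg 0: [2]
Peg 1: [5, 4, 3, 1]
Peg 2: []

After move 2 (1->0):
Peg 0: [2, 1]
Peg 1: [5, 4, 3]
Peg 2: []

After move 3 (0->2):
Peg 0: [2]
Peg 1: [5, 4, 3]
Peg 2: [1]

After move 4 (2->1):
Peg 0: [2]
Peg 1: [5, 4, 3, 1]
Peg 2: []

After move 5 (1->0):
Peg 0: [2, 1]
Peg 1: [5, 4, 3]
Peg 2: []

After move 6 (1->2):
Peg 0: [2, 1]
Peg 1: [5, 4]
Peg 2: [3]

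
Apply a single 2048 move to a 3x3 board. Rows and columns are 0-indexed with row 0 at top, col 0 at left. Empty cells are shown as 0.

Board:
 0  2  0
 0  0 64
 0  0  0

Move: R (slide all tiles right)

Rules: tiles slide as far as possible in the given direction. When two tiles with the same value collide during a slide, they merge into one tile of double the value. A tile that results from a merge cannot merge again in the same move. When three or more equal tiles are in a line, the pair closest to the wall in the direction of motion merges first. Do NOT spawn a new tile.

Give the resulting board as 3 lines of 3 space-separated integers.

Answer:  0  0  2
 0  0 64
 0  0  0

Derivation:
Slide right:
row 0: [0, 2, 0] -> [0, 0, 2]
row 1: [0, 0, 64] -> [0, 0, 64]
row 2: [0, 0, 0] -> [0, 0, 0]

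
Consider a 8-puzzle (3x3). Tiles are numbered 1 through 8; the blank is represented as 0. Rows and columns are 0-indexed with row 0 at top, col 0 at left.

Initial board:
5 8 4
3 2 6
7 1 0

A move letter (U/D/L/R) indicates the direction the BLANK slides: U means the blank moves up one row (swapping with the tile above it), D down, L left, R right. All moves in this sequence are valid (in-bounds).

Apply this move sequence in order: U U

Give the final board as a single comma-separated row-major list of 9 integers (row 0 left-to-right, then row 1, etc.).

Answer: 5, 8, 0, 3, 2, 4, 7, 1, 6

Derivation:
After move 1 (U):
5 8 4
3 2 0
7 1 6

After move 2 (U):
5 8 0
3 2 4
7 1 6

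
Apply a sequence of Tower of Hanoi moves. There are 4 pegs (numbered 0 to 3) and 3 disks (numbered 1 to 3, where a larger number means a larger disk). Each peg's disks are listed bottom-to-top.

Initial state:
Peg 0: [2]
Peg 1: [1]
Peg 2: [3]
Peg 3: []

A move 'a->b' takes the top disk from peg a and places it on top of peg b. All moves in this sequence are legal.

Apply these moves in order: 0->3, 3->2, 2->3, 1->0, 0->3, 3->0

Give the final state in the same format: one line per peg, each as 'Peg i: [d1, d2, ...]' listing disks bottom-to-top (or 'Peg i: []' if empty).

Answer: Peg 0: [1]
Peg 1: []
Peg 2: [3]
Peg 3: [2]

Derivation:
After move 1 (0->3):
Peg 0: []
Peg 1: [1]
Peg 2: [3]
Peg 3: [2]

After move 2 (3->2):
Peg 0: []
Peg 1: [1]
Peg 2: [3, 2]
Peg 3: []

After move 3 (2->3):
Peg 0: []
Peg 1: [1]
Peg 2: [3]
Peg 3: [2]

After move 4 (1->0):
Peg 0: [1]
Peg 1: []
Peg 2: [3]
Peg 3: [2]

After move 5 (0->3):
Peg 0: []
Peg 1: []
Peg 2: [3]
Peg 3: [2, 1]

After move 6 (3->0):
Peg 0: [1]
Peg 1: []
Peg 2: [3]
Peg 3: [2]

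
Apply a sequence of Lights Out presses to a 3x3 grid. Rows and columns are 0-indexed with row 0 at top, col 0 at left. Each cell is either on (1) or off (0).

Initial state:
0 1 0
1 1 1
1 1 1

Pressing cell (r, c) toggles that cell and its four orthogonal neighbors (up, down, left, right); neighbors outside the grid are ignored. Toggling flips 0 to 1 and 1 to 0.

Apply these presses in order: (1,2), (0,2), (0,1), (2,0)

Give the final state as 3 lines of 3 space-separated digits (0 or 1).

After press 1 at (1,2):
0 1 1
1 0 0
1 1 0

After press 2 at (0,2):
0 0 0
1 0 1
1 1 0

After press 3 at (0,1):
1 1 1
1 1 1
1 1 0

After press 4 at (2,0):
1 1 1
0 1 1
0 0 0

Answer: 1 1 1
0 1 1
0 0 0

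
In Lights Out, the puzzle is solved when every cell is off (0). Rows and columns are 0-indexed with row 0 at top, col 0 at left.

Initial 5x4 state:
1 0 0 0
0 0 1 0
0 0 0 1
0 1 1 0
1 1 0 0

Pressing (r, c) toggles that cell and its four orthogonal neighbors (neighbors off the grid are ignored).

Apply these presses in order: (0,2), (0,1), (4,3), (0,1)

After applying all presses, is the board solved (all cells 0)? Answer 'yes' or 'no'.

Answer: no

Derivation:
After press 1 at (0,2):
1 1 1 1
0 0 0 0
0 0 0 1
0 1 1 0
1 1 0 0

After press 2 at (0,1):
0 0 0 1
0 1 0 0
0 0 0 1
0 1 1 0
1 1 0 0

After press 3 at (4,3):
0 0 0 1
0 1 0 0
0 0 0 1
0 1 1 1
1 1 1 1

After press 4 at (0,1):
1 1 1 1
0 0 0 0
0 0 0 1
0 1 1 1
1 1 1 1

Lights still on: 12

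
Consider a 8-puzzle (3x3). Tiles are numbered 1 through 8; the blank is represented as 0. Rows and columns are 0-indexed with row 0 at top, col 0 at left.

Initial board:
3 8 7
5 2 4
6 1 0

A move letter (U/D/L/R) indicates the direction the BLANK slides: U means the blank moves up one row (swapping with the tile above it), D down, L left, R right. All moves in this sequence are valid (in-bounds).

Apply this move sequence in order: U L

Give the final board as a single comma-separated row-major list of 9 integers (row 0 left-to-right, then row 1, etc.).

After move 1 (U):
3 8 7
5 2 0
6 1 4

After move 2 (L):
3 8 7
5 0 2
6 1 4

Answer: 3, 8, 7, 5, 0, 2, 6, 1, 4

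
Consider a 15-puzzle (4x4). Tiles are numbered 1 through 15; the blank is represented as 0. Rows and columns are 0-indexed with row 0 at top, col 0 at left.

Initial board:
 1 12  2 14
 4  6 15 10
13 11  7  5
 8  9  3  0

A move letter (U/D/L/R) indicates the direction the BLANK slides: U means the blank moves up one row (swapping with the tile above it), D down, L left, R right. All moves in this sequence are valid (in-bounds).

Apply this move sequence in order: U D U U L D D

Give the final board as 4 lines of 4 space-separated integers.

After move 1 (U):
 1 12  2 14
 4  6 15 10
13 11  7  0
 8  9  3  5

After move 2 (D):
 1 12  2 14
 4  6 15 10
13 11  7  5
 8  9  3  0

After move 3 (U):
 1 12  2 14
 4  6 15 10
13 11  7  0
 8  9  3  5

After move 4 (U):
 1 12  2 14
 4  6 15  0
13 11  7 10
 8  9  3  5

After move 5 (L):
 1 12  2 14
 4  6  0 15
13 11  7 10
 8  9  3  5

After move 6 (D):
 1 12  2 14
 4  6  7 15
13 11  0 10
 8  9  3  5

After move 7 (D):
 1 12  2 14
 4  6  7 15
13 11  3 10
 8  9  0  5

Answer:  1 12  2 14
 4  6  7 15
13 11  3 10
 8  9  0  5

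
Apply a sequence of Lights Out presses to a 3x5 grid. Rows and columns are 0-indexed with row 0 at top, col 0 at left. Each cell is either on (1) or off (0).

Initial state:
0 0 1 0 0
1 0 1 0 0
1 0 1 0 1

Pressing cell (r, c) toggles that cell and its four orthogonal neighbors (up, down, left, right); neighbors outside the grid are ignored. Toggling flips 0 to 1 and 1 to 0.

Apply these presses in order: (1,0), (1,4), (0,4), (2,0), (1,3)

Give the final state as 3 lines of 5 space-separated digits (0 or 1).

After press 1 at (1,0):
1 0 1 0 0
0 1 1 0 0
0 0 1 0 1

After press 2 at (1,4):
1 0 1 0 1
0 1 1 1 1
0 0 1 0 0

After press 3 at (0,4):
1 0 1 1 0
0 1 1 1 0
0 0 1 0 0

After press 4 at (2,0):
1 0 1 1 0
1 1 1 1 0
1 1 1 0 0

After press 5 at (1,3):
1 0 1 0 0
1 1 0 0 1
1 1 1 1 0

Answer: 1 0 1 0 0
1 1 0 0 1
1 1 1 1 0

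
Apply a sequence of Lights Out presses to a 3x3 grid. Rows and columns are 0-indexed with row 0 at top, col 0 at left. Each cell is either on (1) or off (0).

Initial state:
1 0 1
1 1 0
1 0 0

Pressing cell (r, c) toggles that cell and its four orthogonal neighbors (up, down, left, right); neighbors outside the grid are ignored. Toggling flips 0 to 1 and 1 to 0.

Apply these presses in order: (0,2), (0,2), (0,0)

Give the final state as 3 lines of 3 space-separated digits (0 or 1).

After press 1 at (0,2):
1 1 0
1 1 1
1 0 0

After press 2 at (0,2):
1 0 1
1 1 0
1 0 0

After press 3 at (0,0):
0 1 1
0 1 0
1 0 0

Answer: 0 1 1
0 1 0
1 0 0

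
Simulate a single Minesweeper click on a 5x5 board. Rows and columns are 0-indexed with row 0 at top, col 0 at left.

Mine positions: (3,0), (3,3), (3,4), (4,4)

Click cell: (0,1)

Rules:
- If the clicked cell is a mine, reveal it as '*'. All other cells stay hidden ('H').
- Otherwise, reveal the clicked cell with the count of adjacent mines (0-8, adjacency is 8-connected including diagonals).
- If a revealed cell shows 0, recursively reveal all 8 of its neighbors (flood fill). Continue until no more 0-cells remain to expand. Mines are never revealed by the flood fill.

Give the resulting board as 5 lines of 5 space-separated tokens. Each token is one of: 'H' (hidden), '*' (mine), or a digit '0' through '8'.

0 0 0 0 0
0 0 0 0 0
1 1 1 2 2
H H H H H
H H H H H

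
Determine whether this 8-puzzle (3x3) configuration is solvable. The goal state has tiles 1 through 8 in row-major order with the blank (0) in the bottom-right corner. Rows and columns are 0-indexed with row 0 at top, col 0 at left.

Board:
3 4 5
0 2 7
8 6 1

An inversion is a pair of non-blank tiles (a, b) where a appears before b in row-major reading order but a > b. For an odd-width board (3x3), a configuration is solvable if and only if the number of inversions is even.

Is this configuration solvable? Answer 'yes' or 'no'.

Inversions (pairs i<j in row-major order where tile[i] > tile[j] > 0): 12
12 is even, so the puzzle is solvable.

Answer: yes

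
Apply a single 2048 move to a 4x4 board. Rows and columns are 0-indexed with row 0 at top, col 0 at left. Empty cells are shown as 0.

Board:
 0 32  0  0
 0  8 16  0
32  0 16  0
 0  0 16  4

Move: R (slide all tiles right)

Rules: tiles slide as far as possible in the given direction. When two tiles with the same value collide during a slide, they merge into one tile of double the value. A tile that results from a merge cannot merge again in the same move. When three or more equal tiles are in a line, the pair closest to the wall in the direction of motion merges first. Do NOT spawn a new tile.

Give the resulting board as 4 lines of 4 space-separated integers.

Slide right:
row 0: [0, 32, 0, 0] -> [0, 0, 0, 32]
row 1: [0, 8, 16, 0] -> [0, 0, 8, 16]
row 2: [32, 0, 16, 0] -> [0, 0, 32, 16]
row 3: [0, 0, 16, 4] -> [0, 0, 16, 4]

Answer:  0  0  0 32
 0  0  8 16
 0  0 32 16
 0  0 16  4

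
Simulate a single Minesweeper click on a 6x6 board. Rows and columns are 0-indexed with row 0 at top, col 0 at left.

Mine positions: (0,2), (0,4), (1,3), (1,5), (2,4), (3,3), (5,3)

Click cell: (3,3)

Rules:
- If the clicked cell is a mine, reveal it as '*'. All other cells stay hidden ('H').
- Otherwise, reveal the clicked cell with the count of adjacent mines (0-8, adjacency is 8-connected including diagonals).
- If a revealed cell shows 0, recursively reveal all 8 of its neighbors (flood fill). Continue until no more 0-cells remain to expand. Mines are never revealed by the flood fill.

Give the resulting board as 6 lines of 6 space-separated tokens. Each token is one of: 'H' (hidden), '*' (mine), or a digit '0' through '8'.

H H H H H H
H H H H H H
H H H H H H
H H H * H H
H H H H H H
H H H H H H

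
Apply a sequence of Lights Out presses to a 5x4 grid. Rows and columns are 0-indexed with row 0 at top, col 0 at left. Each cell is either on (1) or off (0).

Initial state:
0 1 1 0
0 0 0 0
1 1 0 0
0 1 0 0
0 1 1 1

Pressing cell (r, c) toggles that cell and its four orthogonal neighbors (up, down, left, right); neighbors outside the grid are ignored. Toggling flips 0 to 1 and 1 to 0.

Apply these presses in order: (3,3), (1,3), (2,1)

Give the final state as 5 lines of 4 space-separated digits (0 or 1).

Answer: 0 1 1 1
0 1 1 1
0 0 1 0
0 0 1 1
0 1 1 0

Derivation:
After press 1 at (3,3):
0 1 1 0
0 0 0 0
1 1 0 1
0 1 1 1
0 1 1 0

After press 2 at (1,3):
0 1 1 1
0 0 1 1
1 1 0 0
0 1 1 1
0 1 1 0

After press 3 at (2,1):
0 1 1 1
0 1 1 1
0 0 1 0
0 0 1 1
0 1 1 0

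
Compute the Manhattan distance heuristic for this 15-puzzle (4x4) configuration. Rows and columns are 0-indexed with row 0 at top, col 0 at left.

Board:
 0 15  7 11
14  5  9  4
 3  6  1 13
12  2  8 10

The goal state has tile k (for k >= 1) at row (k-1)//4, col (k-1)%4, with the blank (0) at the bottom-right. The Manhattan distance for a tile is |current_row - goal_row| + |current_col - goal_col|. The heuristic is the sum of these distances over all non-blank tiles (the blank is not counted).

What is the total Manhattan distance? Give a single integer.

Answer: 42

Derivation:
Tile 15: at (0,1), goal (3,2), distance |0-3|+|1-2| = 4
Tile 7: at (0,2), goal (1,2), distance |0-1|+|2-2| = 1
Tile 11: at (0,3), goal (2,2), distance |0-2|+|3-2| = 3
Tile 14: at (1,0), goal (3,1), distance |1-3|+|0-1| = 3
Tile 5: at (1,1), goal (1,0), distance |1-1|+|1-0| = 1
Tile 9: at (1,2), goal (2,0), distance |1-2|+|2-0| = 3
Tile 4: at (1,3), goal (0,3), distance |1-0|+|3-3| = 1
Tile 3: at (2,0), goal (0,2), distance |2-0|+|0-2| = 4
Tile 6: at (2,1), goal (1,1), distance |2-1|+|1-1| = 1
Tile 1: at (2,2), goal (0,0), distance |2-0|+|2-0| = 4
Tile 13: at (2,3), goal (3,0), distance |2-3|+|3-0| = 4
Tile 12: at (3,0), goal (2,3), distance |3-2|+|0-3| = 4
Tile 2: at (3,1), goal (0,1), distance |3-0|+|1-1| = 3
Tile 8: at (3,2), goal (1,3), distance |3-1|+|2-3| = 3
Tile 10: at (3,3), goal (2,1), distance |3-2|+|3-1| = 3
Sum: 4 + 1 + 3 + 3 + 1 + 3 + 1 + 4 + 1 + 4 + 4 + 4 + 3 + 3 + 3 = 42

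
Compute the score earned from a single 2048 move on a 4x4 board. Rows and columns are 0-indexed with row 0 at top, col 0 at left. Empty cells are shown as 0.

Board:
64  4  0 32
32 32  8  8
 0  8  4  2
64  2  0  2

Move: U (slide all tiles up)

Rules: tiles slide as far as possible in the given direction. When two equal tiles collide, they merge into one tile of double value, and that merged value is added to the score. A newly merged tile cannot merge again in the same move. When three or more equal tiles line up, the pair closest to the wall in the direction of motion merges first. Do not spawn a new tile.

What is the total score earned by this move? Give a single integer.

Slide up:
col 0: [64, 32, 0, 64] -> [64, 32, 64, 0]  score +0 (running 0)
col 1: [4, 32, 8, 2] -> [4, 32, 8, 2]  score +0 (running 0)
col 2: [0, 8, 4, 0] -> [8, 4, 0, 0]  score +0 (running 0)
col 3: [32, 8, 2, 2] -> [32, 8, 4, 0]  score +4 (running 4)
Board after move:
64  4  8 32
32 32  4  8
64  8  0  4
 0  2  0  0

Answer: 4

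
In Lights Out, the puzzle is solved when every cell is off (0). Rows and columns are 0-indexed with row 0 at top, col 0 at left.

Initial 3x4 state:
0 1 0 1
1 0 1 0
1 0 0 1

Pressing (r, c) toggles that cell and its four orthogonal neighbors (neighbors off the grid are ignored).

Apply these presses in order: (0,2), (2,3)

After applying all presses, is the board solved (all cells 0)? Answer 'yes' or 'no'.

Answer: no

Derivation:
After press 1 at (0,2):
0 0 1 0
1 0 0 0
1 0 0 1

After press 2 at (2,3):
0 0 1 0
1 0 0 1
1 0 1 0

Lights still on: 5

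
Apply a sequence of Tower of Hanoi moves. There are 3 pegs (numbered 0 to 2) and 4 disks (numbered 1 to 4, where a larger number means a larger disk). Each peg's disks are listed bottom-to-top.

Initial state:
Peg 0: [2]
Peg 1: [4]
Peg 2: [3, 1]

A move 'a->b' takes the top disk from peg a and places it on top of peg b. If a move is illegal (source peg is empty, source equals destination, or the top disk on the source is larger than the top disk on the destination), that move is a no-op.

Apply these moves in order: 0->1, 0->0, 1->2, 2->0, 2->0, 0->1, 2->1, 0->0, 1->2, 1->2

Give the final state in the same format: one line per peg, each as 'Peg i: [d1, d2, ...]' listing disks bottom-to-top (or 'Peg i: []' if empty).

Answer: Peg 0: []
Peg 1: [4, 2]
Peg 2: [3, 1]

Derivation:
After move 1 (0->1):
Peg 0: []
Peg 1: [4, 2]
Peg 2: [3, 1]

After move 2 (0->0):
Peg 0: []
Peg 1: [4, 2]
Peg 2: [3, 1]

After move 3 (1->2):
Peg 0: []
Peg 1: [4, 2]
Peg 2: [3, 1]

After move 4 (2->0):
Peg 0: [1]
Peg 1: [4, 2]
Peg 2: [3]

After move 5 (2->0):
Peg 0: [1]
Peg 1: [4, 2]
Peg 2: [3]

After move 6 (0->1):
Peg 0: []
Peg 1: [4, 2, 1]
Peg 2: [3]

After move 7 (2->1):
Peg 0: []
Peg 1: [4, 2, 1]
Peg 2: [3]

After move 8 (0->0):
Peg 0: []
Peg 1: [4, 2, 1]
Peg 2: [3]

After move 9 (1->2):
Peg 0: []
Peg 1: [4, 2]
Peg 2: [3, 1]

After move 10 (1->2):
Peg 0: []
Peg 1: [4, 2]
Peg 2: [3, 1]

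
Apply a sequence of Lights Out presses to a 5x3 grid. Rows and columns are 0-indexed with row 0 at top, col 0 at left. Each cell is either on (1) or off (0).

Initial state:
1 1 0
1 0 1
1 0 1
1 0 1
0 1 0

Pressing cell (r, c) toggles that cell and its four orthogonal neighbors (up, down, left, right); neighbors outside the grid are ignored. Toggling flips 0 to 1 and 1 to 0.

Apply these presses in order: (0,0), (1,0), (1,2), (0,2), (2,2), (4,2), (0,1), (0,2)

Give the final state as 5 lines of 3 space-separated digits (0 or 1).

After press 1 at (0,0):
0 0 0
0 0 1
1 0 1
1 0 1
0 1 0

After press 2 at (1,0):
1 0 0
1 1 1
0 0 1
1 0 1
0 1 0

After press 3 at (1,2):
1 0 1
1 0 0
0 0 0
1 0 1
0 1 0

After press 4 at (0,2):
1 1 0
1 0 1
0 0 0
1 0 1
0 1 0

After press 5 at (2,2):
1 1 0
1 0 0
0 1 1
1 0 0
0 1 0

After press 6 at (4,2):
1 1 0
1 0 0
0 1 1
1 0 1
0 0 1

After press 7 at (0,1):
0 0 1
1 1 0
0 1 1
1 0 1
0 0 1

After press 8 at (0,2):
0 1 0
1 1 1
0 1 1
1 0 1
0 0 1

Answer: 0 1 0
1 1 1
0 1 1
1 0 1
0 0 1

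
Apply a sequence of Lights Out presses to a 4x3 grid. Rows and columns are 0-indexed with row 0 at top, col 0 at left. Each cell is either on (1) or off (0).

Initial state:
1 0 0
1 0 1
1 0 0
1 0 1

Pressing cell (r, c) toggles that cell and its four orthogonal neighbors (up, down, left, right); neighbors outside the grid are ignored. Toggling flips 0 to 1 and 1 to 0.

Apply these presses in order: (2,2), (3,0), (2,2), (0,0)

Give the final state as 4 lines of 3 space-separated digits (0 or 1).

After press 1 at (2,2):
1 0 0
1 0 0
1 1 1
1 0 0

After press 2 at (3,0):
1 0 0
1 0 0
0 1 1
0 1 0

After press 3 at (2,2):
1 0 0
1 0 1
0 0 0
0 1 1

After press 4 at (0,0):
0 1 0
0 0 1
0 0 0
0 1 1

Answer: 0 1 0
0 0 1
0 0 0
0 1 1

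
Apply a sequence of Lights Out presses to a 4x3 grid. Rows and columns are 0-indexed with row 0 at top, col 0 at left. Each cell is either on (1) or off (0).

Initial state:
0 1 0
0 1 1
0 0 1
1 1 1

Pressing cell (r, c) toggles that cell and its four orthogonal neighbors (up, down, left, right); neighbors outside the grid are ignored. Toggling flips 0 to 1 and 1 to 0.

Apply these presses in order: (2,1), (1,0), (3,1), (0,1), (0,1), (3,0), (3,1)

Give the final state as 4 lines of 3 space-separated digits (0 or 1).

Answer: 1 1 0
1 1 1
1 1 0
0 1 1

Derivation:
After press 1 at (2,1):
0 1 0
0 0 1
1 1 0
1 0 1

After press 2 at (1,0):
1 1 0
1 1 1
0 1 0
1 0 1

After press 3 at (3,1):
1 1 0
1 1 1
0 0 0
0 1 0

After press 4 at (0,1):
0 0 1
1 0 1
0 0 0
0 1 0

After press 5 at (0,1):
1 1 0
1 1 1
0 0 0
0 1 0

After press 6 at (3,0):
1 1 0
1 1 1
1 0 0
1 0 0

After press 7 at (3,1):
1 1 0
1 1 1
1 1 0
0 1 1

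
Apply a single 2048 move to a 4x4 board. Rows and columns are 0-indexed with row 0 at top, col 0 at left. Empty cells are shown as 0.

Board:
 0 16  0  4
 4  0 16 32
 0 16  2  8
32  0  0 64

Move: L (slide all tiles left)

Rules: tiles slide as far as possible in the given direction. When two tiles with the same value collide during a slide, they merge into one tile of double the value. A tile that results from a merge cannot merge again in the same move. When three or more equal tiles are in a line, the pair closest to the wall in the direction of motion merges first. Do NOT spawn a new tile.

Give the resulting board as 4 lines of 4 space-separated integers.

Answer: 16  4  0  0
 4 16 32  0
16  2  8  0
32 64  0  0

Derivation:
Slide left:
row 0: [0, 16, 0, 4] -> [16, 4, 0, 0]
row 1: [4, 0, 16, 32] -> [4, 16, 32, 0]
row 2: [0, 16, 2, 8] -> [16, 2, 8, 0]
row 3: [32, 0, 0, 64] -> [32, 64, 0, 0]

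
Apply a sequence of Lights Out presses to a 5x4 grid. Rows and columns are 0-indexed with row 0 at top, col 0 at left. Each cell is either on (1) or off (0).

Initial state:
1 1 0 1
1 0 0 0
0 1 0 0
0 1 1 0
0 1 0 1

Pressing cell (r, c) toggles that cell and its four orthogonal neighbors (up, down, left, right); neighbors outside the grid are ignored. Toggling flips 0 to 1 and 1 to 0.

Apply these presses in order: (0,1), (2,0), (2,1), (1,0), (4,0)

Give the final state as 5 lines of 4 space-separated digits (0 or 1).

Answer: 1 0 1 1
1 1 0 0
1 1 1 0
0 0 1 0
1 0 0 1

Derivation:
After press 1 at (0,1):
0 0 1 1
1 1 0 0
0 1 0 0
0 1 1 0
0 1 0 1

After press 2 at (2,0):
0 0 1 1
0 1 0 0
1 0 0 0
1 1 1 0
0 1 0 1

After press 3 at (2,1):
0 0 1 1
0 0 0 0
0 1 1 0
1 0 1 0
0 1 0 1

After press 4 at (1,0):
1 0 1 1
1 1 0 0
1 1 1 0
1 0 1 0
0 1 0 1

After press 5 at (4,0):
1 0 1 1
1 1 0 0
1 1 1 0
0 0 1 0
1 0 0 1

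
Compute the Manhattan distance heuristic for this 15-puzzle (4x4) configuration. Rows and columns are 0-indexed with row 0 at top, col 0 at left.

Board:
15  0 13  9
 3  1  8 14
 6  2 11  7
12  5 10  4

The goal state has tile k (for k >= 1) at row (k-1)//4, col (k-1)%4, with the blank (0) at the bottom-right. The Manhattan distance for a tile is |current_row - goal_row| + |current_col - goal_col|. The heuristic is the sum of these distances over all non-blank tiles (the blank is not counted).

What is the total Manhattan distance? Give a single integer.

Answer: 43

Derivation:
Tile 15: (0,0)->(3,2) = 5
Tile 13: (0,2)->(3,0) = 5
Tile 9: (0,3)->(2,0) = 5
Tile 3: (1,0)->(0,2) = 3
Tile 1: (1,1)->(0,0) = 2
Tile 8: (1,2)->(1,3) = 1
Tile 14: (1,3)->(3,1) = 4
Tile 6: (2,0)->(1,1) = 2
Tile 2: (2,1)->(0,1) = 2
Tile 11: (2,2)->(2,2) = 0
Tile 7: (2,3)->(1,2) = 2
Tile 12: (3,0)->(2,3) = 4
Tile 5: (3,1)->(1,0) = 3
Tile 10: (3,2)->(2,1) = 2
Tile 4: (3,3)->(0,3) = 3
Sum: 5 + 5 + 5 + 3 + 2 + 1 + 4 + 2 + 2 + 0 + 2 + 4 + 3 + 2 + 3 = 43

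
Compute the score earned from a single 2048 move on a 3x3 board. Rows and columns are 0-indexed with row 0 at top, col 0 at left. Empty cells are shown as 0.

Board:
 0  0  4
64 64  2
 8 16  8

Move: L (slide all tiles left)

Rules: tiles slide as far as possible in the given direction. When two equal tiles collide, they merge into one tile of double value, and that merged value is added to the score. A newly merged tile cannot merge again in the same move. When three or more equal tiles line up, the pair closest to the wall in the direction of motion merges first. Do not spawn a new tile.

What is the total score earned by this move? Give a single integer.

Slide left:
row 0: [0, 0, 4] -> [4, 0, 0]  score +0 (running 0)
row 1: [64, 64, 2] -> [128, 2, 0]  score +128 (running 128)
row 2: [8, 16, 8] -> [8, 16, 8]  score +0 (running 128)
Board after move:
  4   0   0
128   2   0
  8  16   8

Answer: 128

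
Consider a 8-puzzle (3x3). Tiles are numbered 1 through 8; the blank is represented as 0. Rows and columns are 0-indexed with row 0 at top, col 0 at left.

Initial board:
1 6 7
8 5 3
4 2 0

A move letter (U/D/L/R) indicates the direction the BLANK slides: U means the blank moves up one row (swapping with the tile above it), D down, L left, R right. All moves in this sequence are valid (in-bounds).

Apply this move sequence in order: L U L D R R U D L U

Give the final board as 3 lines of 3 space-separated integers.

Answer: 1 6 7
4 0 3
5 8 2

Derivation:
After move 1 (L):
1 6 7
8 5 3
4 0 2

After move 2 (U):
1 6 7
8 0 3
4 5 2

After move 3 (L):
1 6 7
0 8 3
4 5 2

After move 4 (D):
1 6 7
4 8 3
0 5 2

After move 5 (R):
1 6 7
4 8 3
5 0 2

After move 6 (R):
1 6 7
4 8 3
5 2 0

After move 7 (U):
1 6 7
4 8 0
5 2 3

After move 8 (D):
1 6 7
4 8 3
5 2 0

After move 9 (L):
1 6 7
4 8 3
5 0 2

After move 10 (U):
1 6 7
4 0 3
5 8 2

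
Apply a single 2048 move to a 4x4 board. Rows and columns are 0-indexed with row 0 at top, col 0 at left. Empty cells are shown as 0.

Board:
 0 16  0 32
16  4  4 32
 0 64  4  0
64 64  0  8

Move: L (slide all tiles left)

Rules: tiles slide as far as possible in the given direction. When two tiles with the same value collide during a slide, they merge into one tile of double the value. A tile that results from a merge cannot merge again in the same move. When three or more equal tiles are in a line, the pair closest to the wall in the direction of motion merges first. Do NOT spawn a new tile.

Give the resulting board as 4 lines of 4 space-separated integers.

Slide left:
row 0: [0, 16, 0, 32] -> [16, 32, 0, 0]
row 1: [16, 4, 4, 32] -> [16, 8, 32, 0]
row 2: [0, 64, 4, 0] -> [64, 4, 0, 0]
row 3: [64, 64, 0, 8] -> [128, 8, 0, 0]

Answer:  16  32   0   0
 16   8  32   0
 64   4   0   0
128   8   0   0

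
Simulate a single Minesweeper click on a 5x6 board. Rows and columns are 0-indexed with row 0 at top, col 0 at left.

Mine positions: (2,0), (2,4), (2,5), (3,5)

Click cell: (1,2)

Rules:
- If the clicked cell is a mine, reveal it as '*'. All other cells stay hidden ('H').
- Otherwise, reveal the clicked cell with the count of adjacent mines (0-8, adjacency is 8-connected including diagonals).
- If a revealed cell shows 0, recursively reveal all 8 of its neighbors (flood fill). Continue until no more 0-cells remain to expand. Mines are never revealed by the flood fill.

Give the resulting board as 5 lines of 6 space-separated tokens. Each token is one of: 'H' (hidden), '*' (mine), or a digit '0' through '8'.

0 0 0 0 0 0
1 1 0 1 2 2
H 1 0 1 H H
1 1 0 1 3 H
0 0 0 0 1 H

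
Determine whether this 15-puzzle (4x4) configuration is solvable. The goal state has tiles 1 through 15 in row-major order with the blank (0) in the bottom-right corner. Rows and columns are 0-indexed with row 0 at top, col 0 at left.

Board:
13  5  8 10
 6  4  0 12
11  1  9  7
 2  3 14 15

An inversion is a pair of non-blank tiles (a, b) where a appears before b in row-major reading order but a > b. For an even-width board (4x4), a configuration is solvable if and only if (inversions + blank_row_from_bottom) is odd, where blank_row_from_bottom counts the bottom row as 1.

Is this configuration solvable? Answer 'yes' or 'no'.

Inversions: 52
Blank is in row 1 (0-indexed from top), which is row 3 counting from the bottom (bottom = 1).
52 + 3 = 55, which is odd, so the puzzle is solvable.

Answer: yes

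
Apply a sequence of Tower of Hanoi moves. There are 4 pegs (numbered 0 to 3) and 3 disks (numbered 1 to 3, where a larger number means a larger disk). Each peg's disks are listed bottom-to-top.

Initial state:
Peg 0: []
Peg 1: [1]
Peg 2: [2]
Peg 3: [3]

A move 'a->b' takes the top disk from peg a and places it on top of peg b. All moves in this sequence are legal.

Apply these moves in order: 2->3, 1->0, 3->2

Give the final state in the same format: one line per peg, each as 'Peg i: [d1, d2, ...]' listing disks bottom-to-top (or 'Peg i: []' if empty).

Answer: Peg 0: [1]
Peg 1: []
Peg 2: [2]
Peg 3: [3]

Derivation:
After move 1 (2->3):
Peg 0: []
Peg 1: [1]
Peg 2: []
Peg 3: [3, 2]

After move 2 (1->0):
Peg 0: [1]
Peg 1: []
Peg 2: []
Peg 3: [3, 2]

After move 3 (3->2):
Peg 0: [1]
Peg 1: []
Peg 2: [2]
Peg 3: [3]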